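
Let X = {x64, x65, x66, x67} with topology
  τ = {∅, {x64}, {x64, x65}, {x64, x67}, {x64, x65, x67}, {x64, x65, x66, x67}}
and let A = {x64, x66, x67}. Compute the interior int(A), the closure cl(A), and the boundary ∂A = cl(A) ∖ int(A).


int(A) = {x64, x67}, cl(A) = {x64, x65, x66, x67}, ∂A = {x65, x66}.

Closed sets in (X, τ) are complements of opens:
  closed(X, τ) = {∅, {x66}, {x65, x66}, {x66, x67}, {x65, x66, x67}, {x64, x65, x66, x67}}.
int(A) = ⋃ {U ∈ τ : U ⊆ A}. Opens contained in A: ∅, {x64}, {x64, x67}.
Taking the union of these: int(A) = {x64, x67}.
cl(A) = ⋂ {C closed : A ⊆ C}. Closed sets containing A: {x64, x65, x66, x67}.
Intersecting these: cl(A) = {x64, x65, x66, x67}.
∂A = cl(A) ∖ int(A) = {x64, x65, x66, x67} ∖ {x64, x67} = {x65, x66}.


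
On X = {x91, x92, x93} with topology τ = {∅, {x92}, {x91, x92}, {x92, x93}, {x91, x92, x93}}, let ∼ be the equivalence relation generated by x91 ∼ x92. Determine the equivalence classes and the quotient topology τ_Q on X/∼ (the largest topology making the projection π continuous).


X/∼ = {[x91=x92], [x93]}; |τ_Q| = 3.

Equivalence classes: [x91=x92], [x93].
Quotient map π: X → X/∼ sends x91 ↦ [x91=x92], x92 ↦ [x91=x92], x93 ↦ [x93].
For each subset V ⊆ X/∼, compute π^{-1}(V) ⊆ X and check whether π^{-1}(V) ∈ τ. V is open in τ_Q iff π^{-1}(V) ∈ τ.
  V = {}: π^{-1}(V) = ∅ ∈ τ ✓.
  V = {[x91=x92]}: π^{-1}(V) = {x91, x92} ∈ τ ✓.
  V = {[x93]}: π^{-1}(V) = {x93} ∉ τ ✗.
  V = {[x91=x92], [x93]}: π^{-1}(V) = {x91, x92, x93} ∈ τ ✓.
Open sets in the quotient: τ_Q = {{}, {[x91=x92]}, {[x91=x92], [x93]}} (3 elements).


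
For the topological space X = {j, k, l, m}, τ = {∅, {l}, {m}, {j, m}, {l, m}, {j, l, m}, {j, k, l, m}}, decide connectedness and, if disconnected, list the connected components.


(X, τ) is connected.

Find clopen sets (U ∈ τ with X ∖ U ∈ τ):
  U = ∅, X ∖ U = {j, k, l, m} — both open, so U is clopen.
  U = {j, k, l, m}, X ∖ U = ∅ — both open, so U is clopen.
Only trivial clopens (∅ and X) exist, so (X, τ) is connected.
Compute connected components by grouping points that agree on all clopens:
  component: {j, k, l, m}


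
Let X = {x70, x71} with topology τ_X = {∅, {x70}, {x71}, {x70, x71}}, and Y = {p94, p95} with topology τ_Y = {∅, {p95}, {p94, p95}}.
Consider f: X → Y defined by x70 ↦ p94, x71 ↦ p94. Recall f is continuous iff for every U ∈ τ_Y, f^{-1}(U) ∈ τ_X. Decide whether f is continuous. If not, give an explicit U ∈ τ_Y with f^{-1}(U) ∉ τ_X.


f IS continuous.

Compute f^{-1}(U) for each U ∈ τ_Y:
  U = ∅: f^{-1}(U) = ∅ ∈ τ_X ✓.
  U = {p95}: f^{-1}(U) = ∅ ∈ τ_X ✓.
  U = {p94, p95}: f^{-1}(U) = {x70, x71} ∈ τ_X ✓.
Every preimage lies in τ_X, so f IS continuous.


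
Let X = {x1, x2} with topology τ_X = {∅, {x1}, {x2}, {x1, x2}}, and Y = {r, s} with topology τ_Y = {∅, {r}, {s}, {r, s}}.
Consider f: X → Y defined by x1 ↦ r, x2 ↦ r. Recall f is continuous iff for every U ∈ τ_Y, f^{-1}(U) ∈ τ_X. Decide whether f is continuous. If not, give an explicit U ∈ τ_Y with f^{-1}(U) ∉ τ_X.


f IS continuous.

Compute f^{-1}(U) for each U ∈ τ_Y:
  U = ∅: f^{-1}(U) = ∅ ∈ τ_X ✓.
  U = {r}: f^{-1}(U) = {x1, x2} ∈ τ_X ✓.
  U = {s}: f^{-1}(U) = ∅ ∈ τ_X ✓.
  U = {r, s}: f^{-1}(U) = {x1, x2} ∈ τ_X ✓.
Every preimage lies in τ_X, so f IS continuous.


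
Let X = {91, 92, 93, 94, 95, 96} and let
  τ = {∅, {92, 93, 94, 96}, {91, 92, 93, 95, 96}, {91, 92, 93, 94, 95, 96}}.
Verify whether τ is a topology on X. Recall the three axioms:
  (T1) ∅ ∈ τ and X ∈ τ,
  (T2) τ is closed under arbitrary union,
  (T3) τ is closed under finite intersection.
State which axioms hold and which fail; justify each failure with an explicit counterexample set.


τ is NOT a topology on X.

Axiom (T1): ∅ ∈ τ? Yes; X ∈ τ? Yes.
Axiom (T2/T3): check pairwise unions and intersections of members of τ.
Counterexample for (T3): {92, 93, 94, 96} ∩ {91, 92, 93, 95, 96} = {92, 93, 96} ∉ τ. Therefore τ is NOT a topology.


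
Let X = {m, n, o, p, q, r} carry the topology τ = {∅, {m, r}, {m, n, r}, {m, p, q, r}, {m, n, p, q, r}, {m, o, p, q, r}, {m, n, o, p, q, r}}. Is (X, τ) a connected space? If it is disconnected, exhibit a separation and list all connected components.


(X, τ) is connected.

Find clopen sets (U ∈ τ with X ∖ U ∈ τ):
  U = ∅, X ∖ U = {m, n, o, p, q, r} — both open, so U is clopen.
  U = {m, n, o, p, q, r}, X ∖ U = ∅ — both open, so U is clopen.
Only trivial clopens (∅ and X) exist, so (X, τ) is connected.
Compute connected components by grouping points that agree on all clopens:
  component: {m, n, o, p, q, r}


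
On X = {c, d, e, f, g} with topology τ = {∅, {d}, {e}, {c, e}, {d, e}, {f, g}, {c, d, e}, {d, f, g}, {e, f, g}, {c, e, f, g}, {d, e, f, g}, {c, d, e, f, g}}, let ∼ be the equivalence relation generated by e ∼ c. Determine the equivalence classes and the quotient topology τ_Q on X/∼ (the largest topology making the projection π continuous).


X/∼ = {[c=e], [d], [f], [g]}; |τ_Q| = 8.

Equivalence classes: [c=e], [d], [f], [g].
Quotient map π: X → X/∼ sends c ↦ [c=e], d ↦ [d], e ↦ [c=e], f ↦ [f], g ↦ [g].
For each subset V ⊆ X/∼, compute π^{-1}(V) ⊆ X and check whether π^{-1}(V) ∈ τ. V is open in τ_Q iff π^{-1}(V) ∈ τ.
  V = {}: π^{-1}(V) = ∅ ∈ τ ✓.
  V = {[c=e]}: π^{-1}(V) = {c, e} ∈ τ ✓.
  V = {[d]}: π^{-1}(V) = {d} ∈ τ ✓.
  V = {[c=e], [d]}: π^{-1}(V) = {c, d, e} ∈ τ ✓.
  V = {[f]}: π^{-1}(V) = {f} ∉ τ ✗.
  V = {[c=e], [f]}: π^{-1}(V) = {c, e, f} ∉ τ ✗.
  V = {[d], [f]}: π^{-1}(V) = {d, f} ∉ τ ✗.
  V = {[c=e], [d], [f]}: π^{-1}(V) = {c, d, e, f} ∉ τ ✗.
  V = {[g]}: π^{-1}(V) = {g} ∉ τ ✗.
  V = {[c=e], [g]}: π^{-1}(V) = {c, e, g} ∉ τ ✗.
  V = {[d], [g]}: π^{-1}(V) = {d, g} ∉ τ ✗.
  V = {[c=e], [d], [g]}: π^{-1}(V) = {c, d, e, g} ∉ τ ✗.
  V = {[f], [g]}: π^{-1}(V) = {f, g} ∈ τ ✓.
  V = {[c=e], [f], [g]}: π^{-1}(V) = {c, e, f, g} ∈ τ ✓.
  V = {[d], [f], [g]}: π^{-1}(V) = {d, f, g} ∈ τ ✓.
  V = {[c=e], [d], [f], [g]}: π^{-1}(V) = {c, d, e, f, g} ∈ τ ✓.
Open sets in the quotient: τ_Q = {{}, {[c=e]}, {[d]}, {[c=e], [d]}, {[f], [g]}, {[c=e], [f], [g]}, {[d], [f], [g]}, {[c=e], [d], [f], [g]}} (8 elements).


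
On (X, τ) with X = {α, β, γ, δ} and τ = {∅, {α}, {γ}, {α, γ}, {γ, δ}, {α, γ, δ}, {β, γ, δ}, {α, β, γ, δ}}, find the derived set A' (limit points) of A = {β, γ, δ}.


A' = {β, δ}

For each x ∈ X, list the open sets U ∈ τ with x ∈ U, then check whether U ∩ (A ∖ {x}) ≠ ∅ for every such U.
  x = α: open {α} ∋ x has {α} ∩ (A ∖ {α}) = ∅, so x is NOT a limit point.
  x = β: opens ∋ x are {β, γ, δ}, {α, β, γ, δ}; each meets A ∖ {β}, so x IS a limit point.
  x = γ: open {γ} ∋ x has {γ} ∩ (A ∖ {γ}) = ∅, so x is NOT a limit point.
  x = δ: opens ∋ x are {γ, δ}, {α, γ, δ}, {β, γ, δ}, {α, β, γ, δ}; each meets A ∖ {δ}, so x IS a limit point.
Collecting: A' = {β, δ}.


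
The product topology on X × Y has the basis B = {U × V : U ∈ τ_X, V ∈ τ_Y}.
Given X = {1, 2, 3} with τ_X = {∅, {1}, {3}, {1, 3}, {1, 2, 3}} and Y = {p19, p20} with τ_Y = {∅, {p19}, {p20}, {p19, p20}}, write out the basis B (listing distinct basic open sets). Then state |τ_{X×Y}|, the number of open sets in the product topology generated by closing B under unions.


Basis B = {∅ × ∅, {1} × {p19}, {1} × {p20}, {3} × {p19}, {3} × {p20}, {1} × {p19, p20}, {1, 3} × {p19}, {1, 3} × {p20}, {3} × {p19, p20}, {1, 2, 3} × {p19}, {1, 2, 3} × {p20}, {1, 3} × {p19, p20}, {1, 2, 3} × {p19, p20}}; |τ_{X×Y}| = 25.

Enumerate products U × V with U ∈ τ_X, V ∈ τ_Y (deduplicated):
  ∅ × ∅ = {} (∅)
  {1} × {p19} = {(1,p19)}
  {1} × {p20} = {(1,p20)}
  {3} × {p19} = {(3,p19)}
  {3} × {p20} = {(3,p20)}
  {1} × {p19, p20} = {(1,p19), (1,p20)}
  {1, 3} × {p19} = {(1,p19), (3,p19)}
  {1, 3} × {p20} = {(1,p20), (3,p20)}
  {3} × {p19, p20} = {(3,p19), (3,p20)}
  {1, 2, 3} × {p19} = {(1,p19), (2,p19), (3,p19)}
  {1, 2, 3} × {p20} = {(1,p20), (2,p20), (3,p20)}
  {1, 3} × {p19, p20} = {(1,p19), (1,p20), (3,p19), (3,p20)}
  {1, 2, 3} × {p19, p20} = {(1,p19), (1,p20), (2,p19), (2,p20), (3,p19), (3,p20)}
These 13 distinct sets form the basis B.
Close under arbitrary unions to get τ_{X×Y}; counting gives |τ_{X×Y}| = 25.


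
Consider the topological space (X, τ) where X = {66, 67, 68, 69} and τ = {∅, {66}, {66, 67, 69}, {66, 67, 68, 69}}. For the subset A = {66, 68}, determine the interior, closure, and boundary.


int(A) = {66}, cl(A) = {66, 67, 68, 69}, ∂A = {67, 68, 69}.

Closed sets in (X, τ) are complements of opens:
  closed(X, τ) = {∅, {68}, {67, 68, 69}, {66, 67, 68, 69}}.
int(A) = ⋃ {U ∈ τ : U ⊆ A}. Opens contained in A: ∅, {66}.
Taking the union of these: int(A) = {66}.
cl(A) = ⋂ {C closed : A ⊆ C}. Closed sets containing A: {66, 67, 68, 69}.
Intersecting these: cl(A) = {66, 67, 68, 69}.
∂A = cl(A) ∖ int(A) = {66, 67, 68, 69} ∖ {66} = {67, 68, 69}.


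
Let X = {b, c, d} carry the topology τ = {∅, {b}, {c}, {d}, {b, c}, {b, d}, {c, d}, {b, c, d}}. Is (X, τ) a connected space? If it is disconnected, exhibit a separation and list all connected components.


(X, τ) is disconnected; components = [{b}, {c}, {d}].

Find clopen sets (U ∈ τ with X ∖ U ∈ τ):
  U = ∅, X ∖ U = {b, c, d} — both open, so U is clopen.
  U = {b}, X ∖ U = {c, d} — both open, so U is clopen.
  U = {c}, X ∖ U = {b, d} — both open, so U is clopen.
  U = {d}, X ∖ U = {b, c} — both open, so U is clopen.
  U = {b, c}, X ∖ U = {d} — both open, so U is clopen.
  U = {b, d}, X ∖ U = {c} — both open, so U is clopen.
  U = {c, d}, X ∖ U = {b} — both open, so U is clopen.
  U = {b, c, d}, X ∖ U = ∅ — both open, so U is clopen.
Nontrivial clopen(s) exist: e.g. {c}. So (X, τ) is disconnected.
Compute connected components by grouping points that agree on all clopens:
  component: {b}
  component: {c}
  component: {d}


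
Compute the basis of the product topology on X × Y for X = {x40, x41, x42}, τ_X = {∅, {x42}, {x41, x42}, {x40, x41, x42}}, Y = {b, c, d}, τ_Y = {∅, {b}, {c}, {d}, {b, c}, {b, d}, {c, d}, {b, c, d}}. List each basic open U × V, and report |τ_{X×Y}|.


Basis B = {∅ × ∅, {x42} × {b}, {x42} × {c}, {x42} × {d}, {x41, x42} × {b}, {x41, x42} × {c}, {x41, x42} × {d}, {x42} × {b, c}, {x42} × {b, d}, {x42} × {c, d}, {x40, x41, x42} × {b}, {x40, x41, x42} × {c}, {x40, x41, x42} × {d}, {x42} × {b, c, d}, {x41, x42} × {b, c}, {x41, x42} × {b, d}, {x41, x42} × {c, d}, {x40, x41, x42} × {b, c}, {x40, x41, x42} × {b, d}, {x40, x41, x42} × {c, d}, {x41, x42} × {b, c, d}, {x40, x41, x42} × {b, c, d}}; |τ_{X×Y}| = 64.

Enumerate products U × V with U ∈ τ_X, V ∈ τ_Y (deduplicated):
  ∅ × ∅ = {} (∅)
  {x42} × {b} = {(x42,b)}
  {x42} × {c} = {(x42,c)}
  {x42} × {d} = {(x42,d)}
  {x41, x42} × {b} = {(x41,b), (x42,b)}
  {x41, x42} × {c} = {(x41,c), (x42,c)}
  {x41, x42} × {d} = {(x41,d), (x42,d)}
  {x42} × {b, c} = {(x42,b), (x42,c)}
  {x42} × {b, d} = {(x42,b), (x42,d)}
  {x42} × {c, d} = {(x42,c), (x42,d)}
  {x40, x41, x42} × {b} = {(x40,b), (x41,b), (x42,b)}
  {x40, x41, x42} × {c} = {(x40,c), (x41,c), (x42,c)}
  {x40, x41, x42} × {d} = {(x40,d), (x41,d), (x42,d)}
  {x42} × {b, c, d} = {(x42,b), (x42,c), (x42,d)}
  {x41, x42} × {b, c} = {(x41,b), (x41,c), (x42,b), (x42,c)}
  {x41, x42} × {b, d} = {(x41,b), (x41,d), (x42,b), (x42,d)}
  {x41, x42} × {c, d} = {(x41,c), (x41,d), (x42,c), (x42,d)}
  {x40, x41, x42} × {b, c} = {(x40,b), (x40,c), (x41,b), (x41,c), (x42,b), (x42,c)}
  {x40, x41, x42} × {b, d} = {(x40,b), (x40,d), (x41,b), (x41,d), (x42,b), (x42,d)}
  {x40, x41, x42} × {c, d} = {(x40,c), (x40,d), (x41,c), (x41,d), (x42,c), (x42,d)}
  {x41, x42} × {b, c, d} = {(x41,b), (x41,c), (x41,d), (x42,b), (x42,c), (x42,d)}
  {x40, x41, x42} × {b, c, d} = {(x40,b), (x40,c), (x40,d), (x41,b), (x41,c), (x41,d), (x42,b), (x42,c), (x42,d)}
These 22 distinct sets form the basis B.
Close under arbitrary unions to get τ_{X×Y}; counting gives |τ_{X×Y}| = 64.


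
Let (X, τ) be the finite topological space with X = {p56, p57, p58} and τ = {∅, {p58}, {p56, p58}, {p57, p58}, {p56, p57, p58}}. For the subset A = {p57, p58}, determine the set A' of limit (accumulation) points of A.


A' = {p56, p57}

For each x ∈ X, list the open sets U ∈ τ with x ∈ U, then check whether U ∩ (A ∖ {x}) ≠ ∅ for every such U.
  x = p56: opens ∋ x are {p56, p58}, {p56, p57, p58}; each meets A ∖ {p56}, so x IS a limit point.
  x = p57: opens ∋ x are {p57, p58}, {p56, p57, p58}; each meets A ∖ {p57}, so x IS a limit point.
  x = p58: open {p58} ∋ x has {p58} ∩ (A ∖ {p58}) = ∅, so x is NOT a limit point.
Collecting: A' = {p56, p57}.


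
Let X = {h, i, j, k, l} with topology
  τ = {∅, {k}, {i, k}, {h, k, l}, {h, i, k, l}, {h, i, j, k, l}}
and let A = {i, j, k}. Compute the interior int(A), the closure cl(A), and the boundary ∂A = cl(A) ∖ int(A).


int(A) = {i, k}, cl(A) = {h, i, j, k, l}, ∂A = {h, j, l}.

Closed sets in (X, τ) are complements of opens:
  closed(X, τ) = {∅, {j}, {i, j}, {h, j, l}, {h, i, j, l}, {h, i, j, k, l}}.
int(A) = ⋃ {U ∈ τ : U ⊆ A}. Opens contained in A: ∅, {k}, {i, k}.
Taking the union of these: int(A) = {i, k}.
cl(A) = ⋂ {C closed : A ⊆ C}. Closed sets containing A: {h, i, j, k, l}.
Intersecting these: cl(A) = {h, i, j, k, l}.
∂A = cl(A) ∖ int(A) = {h, i, j, k, l} ∖ {i, k} = {h, j, l}.


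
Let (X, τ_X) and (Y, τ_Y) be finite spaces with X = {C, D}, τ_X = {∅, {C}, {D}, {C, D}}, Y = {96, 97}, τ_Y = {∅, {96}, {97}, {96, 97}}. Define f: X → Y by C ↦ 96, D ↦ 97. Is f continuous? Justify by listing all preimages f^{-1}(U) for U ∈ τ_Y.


f IS continuous.

Compute f^{-1}(U) for each U ∈ τ_Y:
  U = ∅: f^{-1}(U) = ∅ ∈ τ_X ✓.
  U = {96}: f^{-1}(U) = {C} ∈ τ_X ✓.
  U = {97}: f^{-1}(U) = {D} ∈ τ_X ✓.
  U = {96, 97}: f^{-1}(U) = {C, D} ∈ τ_X ✓.
Every preimage lies in τ_X, so f IS continuous.


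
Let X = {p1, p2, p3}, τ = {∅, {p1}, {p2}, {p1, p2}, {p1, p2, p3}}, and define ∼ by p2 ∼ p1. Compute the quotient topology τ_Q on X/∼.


X/∼ = {[p1=p2], [p3]}; |τ_Q| = 3.

Equivalence classes: [p1=p2], [p3].
Quotient map π: X → X/∼ sends p1 ↦ [p1=p2], p2 ↦ [p1=p2], p3 ↦ [p3].
For each subset V ⊆ X/∼, compute π^{-1}(V) ⊆ X and check whether π^{-1}(V) ∈ τ. V is open in τ_Q iff π^{-1}(V) ∈ τ.
  V = {}: π^{-1}(V) = ∅ ∈ τ ✓.
  V = {[p1=p2]}: π^{-1}(V) = {p1, p2} ∈ τ ✓.
  V = {[p3]}: π^{-1}(V) = {p3} ∉ τ ✗.
  V = {[p1=p2], [p3]}: π^{-1}(V) = {p1, p2, p3} ∈ τ ✓.
Open sets in the quotient: τ_Q = {{}, {[p1=p2]}, {[p1=p2], [p3]}} (3 elements).


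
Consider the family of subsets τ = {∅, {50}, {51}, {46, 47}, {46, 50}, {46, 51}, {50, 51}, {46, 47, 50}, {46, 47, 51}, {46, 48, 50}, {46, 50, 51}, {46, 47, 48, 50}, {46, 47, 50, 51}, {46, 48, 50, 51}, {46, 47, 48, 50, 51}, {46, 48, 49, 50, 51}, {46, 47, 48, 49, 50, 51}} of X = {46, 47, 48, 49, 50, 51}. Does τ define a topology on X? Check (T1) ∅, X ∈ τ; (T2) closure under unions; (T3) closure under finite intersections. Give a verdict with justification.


τ is NOT a topology on X.

Axiom (T1): ∅ ∈ τ? Yes; X ∈ τ? Yes.
Axiom (T2/T3): check pairwise unions and intersections of members of τ.
Counterexample for (T3): {46, 47} ∩ {46, 50} = {46} ∉ τ. Therefore τ is NOT a topology.


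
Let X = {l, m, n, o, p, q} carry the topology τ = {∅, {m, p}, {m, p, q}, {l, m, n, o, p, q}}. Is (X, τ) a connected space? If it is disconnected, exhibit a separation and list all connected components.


(X, τ) is connected.

Find clopen sets (U ∈ τ with X ∖ U ∈ τ):
  U = ∅, X ∖ U = {l, m, n, o, p, q} — both open, so U is clopen.
  U = {l, m, n, o, p, q}, X ∖ U = ∅ — both open, so U is clopen.
Only trivial clopens (∅ and X) exist, so (X, τ) is connected.
Compute connected components by grouping points that agree on all clopens:
  component: {l, m, n, o, p, q}


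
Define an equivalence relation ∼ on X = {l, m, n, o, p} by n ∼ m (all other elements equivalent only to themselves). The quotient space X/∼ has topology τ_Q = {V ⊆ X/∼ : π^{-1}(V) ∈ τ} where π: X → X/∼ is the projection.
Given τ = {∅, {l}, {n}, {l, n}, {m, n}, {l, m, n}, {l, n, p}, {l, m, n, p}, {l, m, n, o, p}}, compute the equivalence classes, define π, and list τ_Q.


X/∼ = {[l], [m=n], [o], [p]}; |τ_Q| = 6.

Equivalence classes: [l], [m=n], [o], [p].
Quotient map π: X → X/∼ sends l ↦ [l], m ↦ [m=n], n ↦ [m=n], o ↦ [o], p ↦ [p].
For each subset V ⊆ X/∼, compute π^{-1}(V) ⊆ X and check whether π^{-1}(V) ∈ τ. V is open in τ_Q iff π^{-1}(V) ∈ τ.
  V = {}: π^{-1}(V) = ∅ ∈ τ ✓.
  V = {[l]}: π^{-1}(V) = {l} ∈ τ ✓.
  V = {[m=n]}: π^{-1}(V) = {m, n} ∈ τ ✓.
  V = {[l], [m=n]}: π^{-1}(V) = {l, m, n} ∈ τ ✓.
  V = {[o]}: π^{-1}(V) = {o} ∉ τ ✗.
  V = {[l], [o]}: π^{-1}(V) = {l, o} ∉ τ ✗.
  V = {[m=n], [o]}: π^{-1}(V) = {m, n, o} ∉ τ ✗.
  V = {[l], [m=n], [o]}: π^{-1}(V) = {l, m, n, o} ∉ τ ✗.
  V = {[p]}: π^{-1}(V) = {p} ∉ τ ✗.
  V = {[l], [p]}: π^{-1}(V) = {l, p} ∉ τ ✗.
  V = {[m=n], [p]}: π^{-1}(V) = {m, n, p} ∉ τ ✗.
  V = {[l], [m=n], [p]}: π^{-1}(V) = {l, m, n, p} ∈ τ ✓.
  V = {[o], [p]}: π^{-1}(V) = {o, p} ∉ τ ✗.
  V = {[l], [o], [p]}: π^{-1}(V) = {l, o, p} ∉ τ ✗.
  V = {[m=n], [o], [p]}: π^{-1}(V) = {m, n, o, p} ∉ τ ✗.
  V = {[l], [m=n], [o], [p]}: π^{-1}(V) = {l, m, n, o, p} ∈ τ ✓.
Open sets in the quotient: τ_Q = {{}, {[l]}, {[m=n]}, {[l], [m=n]}, {[l], [m=n], [p]}, {[l], [m=n], [o], [p]}} (6 elements).


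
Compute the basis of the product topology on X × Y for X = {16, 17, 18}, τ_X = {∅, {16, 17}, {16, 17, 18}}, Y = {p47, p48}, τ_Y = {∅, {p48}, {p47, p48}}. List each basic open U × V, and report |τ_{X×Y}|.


Basis B = {∅ × ∅, {16, 17} × {p48}, {16, 17, 18} × {p48}, {16, 17} × {p47, p48}, {16, 17, 18} × {p47, p48}}; |τ_{X×Y}| = 6.

Enumerate products U × V with U ∈ τ_X, V ∈ τ_Y (deduplicated):
  ∅ × ∅ = {} (∅)
  {16, 17} × {p48} = {(16,p48), (17,p48)}
  {16, 17, 18} × {p48} = {(16,p48), (17,p48), (18,p48)}
  {16, 17} × {p47, p48} = {(16,p47), (16,p48), (17,p47), (17,p48)}
  {16, 17, 18} × {p47, p48} = {(16,p47), (16,p48), (17,p47), (17,p48), (18,p47), (18,p48)}
These 5 distinct sets form the basis B.
Close under arbitrary unions to get τ_{X×Y}; counting gives |τ_{X×Y}| = 6.


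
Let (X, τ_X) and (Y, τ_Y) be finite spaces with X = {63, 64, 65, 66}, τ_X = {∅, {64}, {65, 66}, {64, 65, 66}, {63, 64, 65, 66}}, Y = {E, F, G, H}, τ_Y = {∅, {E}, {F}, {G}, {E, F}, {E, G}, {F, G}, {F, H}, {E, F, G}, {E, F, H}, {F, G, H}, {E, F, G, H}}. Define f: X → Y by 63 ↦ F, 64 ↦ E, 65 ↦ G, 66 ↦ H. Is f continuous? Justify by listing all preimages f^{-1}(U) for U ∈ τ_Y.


f is NOT continuous.

Compute f^{-1}(U) for each U ∈ τ_Y:
  U = ∅: f^{-1}(U) = ∅ ∈ τ_X ✓.
  U = {E}: f^{-1}(U) = {64} ∈ τ_X ✓.
  U = {F}: f^{-1}(U) = {63} ∉ τ_X ✗.
  U = {G}: f^{-1}(U) = {65} ∉ τ_X ✗.
  U = {E, F}: f^{-1}(U) = {63, 64} ∉ τ_X ✗.
  U = {E, G}: f^{-1}(U) = {64, 65} ∉ τ_X ✗.
  U = {F, G}: f^{-1}(U) = {63, 65} ∉ τ_X ✗.
  U = {F, H}: f^{-1}(U) = {63, 66} ∉ τ_X ✗.
  U = {E, F, G}: f^{-1}(U) = {63, 64, 65} ∉ τ_X ✗.
  U = {E, F, H}: f^{-1}(U) = {63, 64, 66} ∉ τ_X ✗.
  U = {F, G, H}: f^{-1}(U) = {63, 65, 66} ∉ τ_X ✗.
  U = {E, F, G, H}: f^{-1}(U) = {63, 64, 65, 66} ∈ τ_X ✓.
Found U = {F} with f^{-1}(U) = {63} not in τ_X. Therefore f is NOT continuous.


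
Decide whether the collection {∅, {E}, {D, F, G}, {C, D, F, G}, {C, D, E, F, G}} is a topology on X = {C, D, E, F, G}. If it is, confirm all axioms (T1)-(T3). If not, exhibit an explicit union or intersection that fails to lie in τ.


τ is NOT a topology on X.

Axiom (T1): ∅ ∈ τ? Yes; X ∈ τ? Yes.
Axiom (T2/T3): check pairwise unions and intersections of members of τ.
Counterexample for (T2): {E} ∪ {D, F, G} = {D, E, F, G} ∉ τ. Therefore τ is NOT a topology.


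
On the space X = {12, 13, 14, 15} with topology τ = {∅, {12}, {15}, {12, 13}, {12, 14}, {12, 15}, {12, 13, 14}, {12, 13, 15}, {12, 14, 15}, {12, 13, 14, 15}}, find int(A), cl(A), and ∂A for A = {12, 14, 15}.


int(A) = {12, 14, 15}, cl(A) = {12, 13, 14, 15}, ∂A = {13}.

Closed sets in (X, τ) are complements of opens:
  closed(X, τ) = {∅, {13}, {14}, {15}, {13, 14}, {13, 15}, {14, 15}, {12, 13, 14}, {13, 14, 15}, {12, 13, 14, 15}}.
int(A) = ⋃ {U ∈ τ : U ⊆ A}. Opens contained in A: ∅, {12}, {15}, {12, 14}, {12, 15}, {12, 14, 15}.
Taking the union of these: int(A) = {12, 14, 15}.
cl(A) = ⋂ {C closed : A ⊆ C}. Closed sets containing A: {12, 13, 14, 15}.
Intersecting these: cl(A) = {12, 13, 14, 15}.
∂A = cl(A) ∖ int(A) = {12, 13, 14, 15} ∖ {12, 14, 15} = {13}.


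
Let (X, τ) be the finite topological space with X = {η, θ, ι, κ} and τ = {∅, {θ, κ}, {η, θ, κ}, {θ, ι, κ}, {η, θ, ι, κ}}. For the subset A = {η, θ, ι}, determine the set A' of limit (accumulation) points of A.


A' = {η, ι, κ}

For each x ∈ X, list the open sets U ∈ τ with x ∈ U, then check whether U ∩ (A ∖ {x}) ≠ ∅ for every such U.
  x = η: opens ∋ x are {η, θ, κ}, {η, θ, ι, κ}; each meets A ∖ {η}, so x IS a limit point.
  x = θ: open {θ, κ} ∋ x has {θ, κ} ∩ (A ∖ {θ}) = ∅, so x is NOT a limit point.
  x = ι: opens ∋ x are {θ, ι, κ}, {η, θ, ι, κ}; each meets A ∖ {ι}, so x IS a limit point.
  x = κ: opens ∋ x are {θ, κ}, {η, θ, κ}, {θ, ι, κ}, {η, θ, ι, κ}; each meets A ∖ {κ}, so x IS a limit point.
Collecting: A' = {η, ι, κ}.


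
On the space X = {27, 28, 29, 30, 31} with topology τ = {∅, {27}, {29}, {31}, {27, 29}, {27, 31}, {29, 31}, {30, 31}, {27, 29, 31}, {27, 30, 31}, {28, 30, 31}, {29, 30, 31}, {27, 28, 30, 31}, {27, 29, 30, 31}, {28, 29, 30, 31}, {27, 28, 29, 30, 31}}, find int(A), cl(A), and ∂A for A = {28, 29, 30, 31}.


int(A) = {28, 29, 30, 31}, cl(A) = {28, 29, 30, 31}, ∂A = ∅.

Closed sets in (X, τ) are complements of opens:
  closed(X, τ) = {∅, {27}, {28}, {29}, {27, 28}, {27, 29}, {28, 29}, {28, 30}, {27, 28, 29}, {27, 28, 30}, {28, 29, 30}, {28, 30, 31}, {27, 28, 29, 30}, {27, 28, 30, 31}, {28, 29, 30, 31}, {27, 28, 29, 30, 31}}.
int(A) = ⋃ {U ∈ τ : U ⊆ A}. Opens contained in A: ∅, {29}, {31}, {29, 31}, {30, 31}, {28, 30, 31}, {29, 30, 31}, {28, 29, 30, 31}.
Taking the union of these: int(A) = {28, 29, 30, 31}.
cl(A) = ⋂ {C closed : A ⊆ C}. Closed sets containing A: {28, 29, 30, 31}, {27, 28, 29, 30, 31}.
Intersecting these: cl(A) = {28, 29, 30, 31}.
∂A = cl(A) ∖ int(A) = {28, 29, 30, 31} ∖ {28, 29, 30, 31} = ∅.


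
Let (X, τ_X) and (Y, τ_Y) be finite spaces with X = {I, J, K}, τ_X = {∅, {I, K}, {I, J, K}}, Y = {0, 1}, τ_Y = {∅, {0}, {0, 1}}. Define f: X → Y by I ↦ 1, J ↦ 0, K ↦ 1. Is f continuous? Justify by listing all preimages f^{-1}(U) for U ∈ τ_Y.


f is NOT continuous.

Compute f^{-1}(U) for each U ∈ τ_Y:
  U = ∅: f^{-1}(U) = ∅ ∈ τ_X ✓.
  U = {0}: f^{-1}(U) = {J} ∉ τ_X ✗.
  U = {0, 1}: f^{-1}(U) = {I, J, K} ∈ τ_X ✓.
Found U = {0} with f^{-1}(U) = {J} not in τ_X. Therefore f is NOT continuous.


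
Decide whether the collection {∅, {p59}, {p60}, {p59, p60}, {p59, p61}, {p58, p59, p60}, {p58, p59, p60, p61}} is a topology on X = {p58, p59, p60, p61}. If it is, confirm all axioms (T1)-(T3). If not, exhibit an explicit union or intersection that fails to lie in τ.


τ is NOT a topology on X.

Axiom (T1): ∅ ∈ τ? Yes; X ∈ τ? Yes.
Axiom (T2/T3): check pairwise unions and intersections of members of τ.
Counterexample for (T2): {p60} ∪ {p59, p61} = {p59, p60, p61} ∉ τ. Therefore τ is NOT a topology.


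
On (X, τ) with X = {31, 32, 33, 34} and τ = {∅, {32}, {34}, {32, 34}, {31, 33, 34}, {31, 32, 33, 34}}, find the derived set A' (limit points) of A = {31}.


A' = {33}

For each x ∈ X, list the open sets U ∈ τ with x ∈ U, then check whether U ∩ (A ∖ {x}) ≠ ∅ for every such U.
  x = 31: open {31, 33, 34} ∋ x has {31, 33, 34} ∩ (A ∖ {31}) = ∅, so x is NOT a limit point.
  x = 32: open {32} ∋ x has {32} ∩ (A ∖ {32}) = ∅, so x is NOT a limit point.
  x = 33: opens ∋ x are {31, 33, 34}, {31, 32, 33, 34}; each meets A ∖ {33}, so x IS a limit point.
  x = 34: open {34} ∋ x has {34} ∩ (A ∖ {34}) = ∅, so x is NOT a limit point.
Collecting: A' = {33}.


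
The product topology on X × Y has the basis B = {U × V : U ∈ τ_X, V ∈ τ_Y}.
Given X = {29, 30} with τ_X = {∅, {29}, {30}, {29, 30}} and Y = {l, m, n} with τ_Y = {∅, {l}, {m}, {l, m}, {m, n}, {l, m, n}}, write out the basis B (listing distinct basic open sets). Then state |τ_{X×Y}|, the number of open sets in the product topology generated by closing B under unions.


Basis B = {∅ × ∅, {29} × {l}, {29} × {m}, {30} × {l}, {30} × {m}, {29} × {l, m}, {29, 30} × {l}, {29} × {m, n}, {29, 30} × {m}, {30} × {l, m}, {30} × {m, n}, {29} × {l, m, n}, {30} × {l, m, n}, {29, 30} × {l, m}, {29, 30} × {m, n}, {29, 30} × {l, m, n}}; |τ_{X×Y}| = 36.

Enumerate products U × V with U ∈ τ_X, V ∈ τ_Y (deduplicated):
  ∅ × ∅ = {} (∅)
  {29} × {l} = {(29,l)}
  {29} × {m} = {(29,m)}
  {30} × {l} = {(30,l)}
  {30} × {m} = {(30,m)}
  {29} × {l, m} = {(29,l), (29,m)}
  {29, 30} × {l} = {(29,l), (30,l)}
  {29} × {m, n} = {(29,m), (29,n)}
  {29, 30} × {m} = {(29,m), (30,m)}
  {30} × {l, m} = {(30,l), (30,m)}
  {30} × {m, n} = {(30,m), (30,n)}
  {29} × {l, m, n} = {(29,l), (29,m), (29,n)}
  {30} × {l, m, n} = {(30,l), (30,m), (30,n)}
  {29, 30} × {l, m} = {(29,l), (29,m), (30,l), (30,m)}
  {29, 30} × {m, n} = {(29,m), (29,n), (30,m), (30,n)}
  {29, 30} × {l, m, n} = {(29,l), (29,m), (29,n), (30,l), (30,m), (30,n)}
These 16 distinct sets form the basis B.
Close under arbitrary unions to get τ_{X×Y}; counting gives |τ_{X×Y}| = 36.


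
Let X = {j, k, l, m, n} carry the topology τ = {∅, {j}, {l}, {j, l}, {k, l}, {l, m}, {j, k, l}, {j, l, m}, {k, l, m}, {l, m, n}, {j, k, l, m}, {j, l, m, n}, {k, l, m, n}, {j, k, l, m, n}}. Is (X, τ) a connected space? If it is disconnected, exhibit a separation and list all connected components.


(X, τ) is disconnected; components = [{j}, {k, l, m, n}].

Find clopen sets (U ∈ τ with X ∖ U ∈ τ):
  U = ∅, X ∖ U = {j, k, l, m, n} — both open, so U is clopen.
  U = {j}, X ∖ U = {k, l, m, n} — both open, so U is clopen.
  U = {k, l, m, n}, X ∖ U = {j} — both open, so U is clopen.
  U = {j, k, l, m, n}, X ∖ U = ∅ — both open, so U is clopen.
Nontrivial clopen(s) exist: e.g. {k, l, m, n}. So (X, τ) is disconnected.
Compute connected components by grouping points that agree on all clopens:
  component: {j}
  component: {k, l, m, n}


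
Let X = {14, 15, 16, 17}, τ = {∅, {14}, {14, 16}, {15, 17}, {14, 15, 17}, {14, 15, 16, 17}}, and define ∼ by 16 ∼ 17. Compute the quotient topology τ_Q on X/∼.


X/∼ = {[14], [15], [16=17]}; |τ_Q| = 3.

Equivalence classes: [14], [15], [16=17].
Quotient map π: X → X/∼ sends 14 ↦ [14], 15 ↦ [15], 16 ↦ [16=17], 17 ↦ [16=17].
For each subset V ⊆ X/∼, compute π^{-1}(V) ⊆ X and check whether π^{-1}(V) ∈ τ. V is open in τ_Q iff π^{-1}(V) ∈ τ.
  V = {}: π^{-1}(V) = ∅ ∈ τ ✓.
  V = {[14]}: π^{-1}(V) = {14} ∈ τ ✓.
  V = {[15]}: π^{-1}(V) = {15} ∉ τ ✗.
  V = {[14], [15]}: π^{-1}(V) = {14, 15} ∉ τ ✗.
  V = {[16=17]}: π^{-1}(V) = {16, 17} ∉ τ ✗.
  V = {[14], [16=17]}: π^{-1}(V) = {14, 16, 17} ∉ τ ✗.
  V = {[15], [16=17]}: π^{-1}(V) = {15, 16, 17} ∉ τ ✗.
  V = {[14], [15], [16=17]}: π^{-1}(V) = {14, 15, 16, 17} ∈ τ ✓.
Open sets in the quotient: τ_Q = {{}, {[14]}, {[14], [15], [16=17]}} (3 elements).


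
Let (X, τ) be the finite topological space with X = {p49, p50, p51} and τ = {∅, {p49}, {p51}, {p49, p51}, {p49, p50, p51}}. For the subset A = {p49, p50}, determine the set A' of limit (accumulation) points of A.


A' = {p50}

For each x ∈ X, list the open sets U ∈ τ with x ∈ U, then check whether U ∩ (A ∖ {x}) ≠ ∅ for every such U.
  x = p49: open {p49} ∋ x has {p49} ∩ (A ∖ {p49}) = ∅, so x is NOT a limit point.
  x = p50: opens ∋ x are {p49, p50, p51}; each meets A ∖ {p50}, so x IS a limit point.
  x = p51: open {p51} ∋ x has {p51} ∩ (A ∖ {p51}) = ∅, so x is NOT a limit point.
Collecting: A' = {p50}.


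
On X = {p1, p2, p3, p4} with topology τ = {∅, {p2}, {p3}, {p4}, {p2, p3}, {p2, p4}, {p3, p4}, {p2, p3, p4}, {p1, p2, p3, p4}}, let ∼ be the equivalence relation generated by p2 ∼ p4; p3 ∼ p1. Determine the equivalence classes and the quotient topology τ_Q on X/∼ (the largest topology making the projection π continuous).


X/∼ = {[p1=p3], [p2=p4]}; |τ_Q| = 3.

Equivalence classes: [p1=p3], [p2=p4].
Quotient map π: X → X/∼ sends p1 ↦ [p1=p3], p2 ↦ [p2=p4], p3 ↦ [p1=p3], p4 ↦ [p2=p4].
For each subset V ⊆ X/∼, compute π^{-1}(V) ⊆ X and check whether π^{-1}(V) ∈ τ. V is open in τ_Q iff π^{-1}(V) ∈ τ.
  V = {}: π^{-1}(V) = ∅ ∈ τ ✓.
  V = {[p1=p3]}: π^{-1}(V) = {p1, p3} ∉ τ ✗.
  V = {[p2=p4]}: π^{-1}(V) = {p2, p4} ∈ τ ✓.
  V = {[p1=p3], [p2=p4]}: π^{-1}(V) = {p1, p2, p3, p4} ∈ τ ✓.
Open sets in the quotient: τ_Q = {{}, {[p2=p4]}, {[p1=p3], [p2=p4]}} (3 elements).


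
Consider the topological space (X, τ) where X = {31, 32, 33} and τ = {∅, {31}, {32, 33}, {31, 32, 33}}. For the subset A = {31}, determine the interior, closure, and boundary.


int(A) = {31}, cl(A) = {31}, ∂A = ∅.

Closed sets in (X, τ) are complements of opens:
  closed(X, τ) = {∅, {31}, {32, 33}, {31, 32, 33}}.
int(A) = ⋃ {U ∈ τ : U ⊆ A}. Opens contained in A: ∅, {31}.
Taking the union of these: int(A) = {31}.
cl(A) = ⋂ {C closed : A ⊆ C}. Closed sets containing A: {31}, {31, 32, 33}.
Intersecting these: cl(A) = {31}.
∂A = cl(A) ∖ int(A) = {31} ∖ {31} = ∅.


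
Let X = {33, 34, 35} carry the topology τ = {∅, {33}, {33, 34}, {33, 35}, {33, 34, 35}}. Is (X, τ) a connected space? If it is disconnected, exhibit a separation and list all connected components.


(X, τ) is connected.

Find clopen sets (U ∈ τ with X ∖ U ∈ τ):
  U = ∅, X ∖ U = {33, 34, 35} — both open, so U is clopen.
  U = {33, 34, 35}, X ∖ U = ∅ — both open, so U is clopen.
Only trivial clopens (∅ and X) exist, so (X, τ) is connected.
Compute connected components by grouping points that agree on all clopens:
  component: {33, 34, 35}


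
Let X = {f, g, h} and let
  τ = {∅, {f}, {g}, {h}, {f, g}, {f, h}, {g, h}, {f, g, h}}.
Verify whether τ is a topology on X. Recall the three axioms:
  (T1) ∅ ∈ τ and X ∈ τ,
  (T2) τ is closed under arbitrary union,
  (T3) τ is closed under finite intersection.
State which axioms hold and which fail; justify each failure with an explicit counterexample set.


τ IS a topology on X.

Axiom (T1): ∅ ∈ τ? Yes; X ∈ τ? Yes.
Axiom (T2/T3): check pairwise unions and intersections of members of τ.
All pairwise intersections and unions checked — each lies in τ. Therefore τ satisfies (T1), (T2), (T3): it IS a topology on X.


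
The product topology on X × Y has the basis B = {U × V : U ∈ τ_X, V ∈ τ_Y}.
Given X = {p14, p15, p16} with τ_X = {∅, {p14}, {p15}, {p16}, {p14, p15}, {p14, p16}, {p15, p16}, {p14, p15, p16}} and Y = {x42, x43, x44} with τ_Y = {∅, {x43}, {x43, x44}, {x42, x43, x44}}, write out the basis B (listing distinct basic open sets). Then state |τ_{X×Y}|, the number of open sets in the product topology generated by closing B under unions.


Basis B = {∅ × ∅, {p14} × {x43}, {p15} × {x43}, {p16} × {x43}, {p14} × {x43, x44}, {p14, p15} × {x43}, {p14, p16} × {x43}, {p15} × {x43, x44}, {p15, p16} × {x43}, {p16} × {x43, x44}, {p14} × {x42, x43, x44}, {p14, p15, p16} × {x43}, {p15} × {x42, x43, x44}, {p16} × {x42, x43, x44}, {p14, p15} × {x43, x44}, {p14, p16} × {x43, x44}, {p15, p16} × {x43, x44}, {p14, p15} × {x42, x43, x44}, {p14, p16} × {x42, x43, x44}, {p14, p15, p16} × {x43, x44}, {p15, p16} × {x42, x43, x44}, {p14, p15, p16} × {x42, x43, x44}}; |τ_{X×Y}| = 64.

Enumerate products U × V with U ∈ τ_X, V ∈ τ_Y (deduplicated):
  ∅ × ∅ = {} (∅)
  {p14} × {x43} = {(p14,x43)}
  {p15} × {x43} = {(p15,x43)}
  {p16} × {x43} = {(p16,x43)}
  {p14} × {x43, x44} = {(p14,x43), (p14,x44)}
  {p14, p15} × {x43} = {(p14,x43), (p15,x43)}
  {p14, p16} × {x43} = {(p14,x43), (p16,x43)}
  {p15} × {x43, x44} = {(p15,x43), (p15,x44)}
  {p15, p16} × {x43} = {(p15,x43), (p16,x43)}
  {p16} × {x43, x44} = {(p16,x43), (p16,x44)}
  {p14} × {x42, x43, x44} = {(p14,x42), (p14,x43), (p14,x44)}
  {p14, p15, p16} × {x43} = {(p14,x43), (p15,x43), (p16,x43)}
  {p15} × {x42, x43, x44} = {(p15,x42), (p15,x43), (p15,x44)}
  {p16} × {x42, x43, x44} = {(p16,x42), (p16,x43), (p16,x44)}
  {p14, p15} × {x43, x44} = {(p14,x43), (p14,x44), (p15,x43), (p15,x44)}
  {p14, p16} × {x43, x44} = {(p14,x43), (p14,x44), (p16,x43), (p16,x44)}
  {p15, p16} × {x43, x44} = {(p15,x43), (p15,x44), (p16,x43), (p16,x44)}
  {p14, p15} × {x42, x43, x44} = {(p14,x42), (p14,x43), (p14,x44), (p15,x42), (p15,x43), (p15,x44)}
  {p14, p16} × {x42, x43, x44} = {(p14,x42), (p14,x43), (p14,x44), (p16,x42), (p16,x43), (p16,x44)}
  {p14, p15, p16} × {x43, x44} = {(p14,x43), (p14,x44), (p15,x43), (p15,x44), (p16,x43), (p16,x44)}
  {p15, p16} × {x42, x43, x44} = {(p15,x42), (p15,x43), (p15,x44), (p16,x42), (p16,x43), (p16,x44)}
  {p14, p15, p16} × {x42, x43, x44} = {(p14,x42), (p14,x43), (p14,x44), (p15,x42), (p15,x43), (p15,x44), (p16,x42), (p16,x43), (p16,x44)}
These 22 distinct sets form the basis B.
Close under arbitrary unions to get τ_{X×Y}; counting gives |τ_{X×Y}| = 64.


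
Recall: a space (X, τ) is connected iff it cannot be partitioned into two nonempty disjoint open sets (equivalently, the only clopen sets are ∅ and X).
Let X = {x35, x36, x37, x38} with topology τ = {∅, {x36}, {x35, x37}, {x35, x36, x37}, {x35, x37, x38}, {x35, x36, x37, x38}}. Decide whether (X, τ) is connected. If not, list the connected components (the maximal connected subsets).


(X, τ) is disconnected; components = [{x36}, {x35, x37, x38}].

Find clopen sets (U ∈ τ with X ∖ U ∈ τ):
  U = ∅, X ∖ U = {x35, x36, x37, x38} — both open, so U is clopen.
  U = {x36}, X ∖ U = {x35, x37, x38} — both open, so U is clopen.
  U = {x35, x37, x38}, X ∖ U = {x36} — both open, so U is clopen.
  U = {x35, x36, x37, x38}, X ∖ U = ∅ — both open, so U is clopen.
Nontrivial clopen(s) exist: e.g. {x35, x37, x38}. So (X, τ) is disconnected.
Compute connected components by grouping points that agree on all clopens:
  component: {x36}
  component: {x35, x37, x38}


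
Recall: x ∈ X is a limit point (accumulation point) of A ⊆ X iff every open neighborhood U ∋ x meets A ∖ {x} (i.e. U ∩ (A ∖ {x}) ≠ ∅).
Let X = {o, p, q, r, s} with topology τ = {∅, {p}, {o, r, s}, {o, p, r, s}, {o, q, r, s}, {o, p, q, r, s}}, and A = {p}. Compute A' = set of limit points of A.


A' = ∅

For each x ∈ X, list the open sets U ∈ τ with x ∈ U, then check whether U ∩ (A ∖ {x}) ≠ ∅ for every such U.
  x = o: open {o, r, s} ∋ x has {o, r, s} ∩ (A ∖ {o}) = ∅, so x is NOT a limit point.
  x = p: open {p} ∋ x has {p} ∩ (A ∖ {p}) = ∅, so x is NOT a limit point.
  x = q: open {o, q, r, s} ∋ x has {o, q, r, s} ∩ (A ∖ {q}) = ∅, so x is NOT a limit point.
  x = r: open {o, r, s} ∋ x has {o, r, s} ∩ (A ∖ {r}) = ∅, so x is NOT a limit point.
  x = s: open {o, r, s} ∋ x has {o, r, s} ∩ (A ∖ {s}) = ∅, so x is NOT a limit point.
Collecting: A' = ∅.


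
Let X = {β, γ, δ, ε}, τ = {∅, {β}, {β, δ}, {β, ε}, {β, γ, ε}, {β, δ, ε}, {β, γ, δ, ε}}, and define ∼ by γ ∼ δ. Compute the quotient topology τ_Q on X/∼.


X/∼ = {[β], [γ=δ], [ε]}; |τ_Q| = 4.

Equivalence classes: [β], [γ=δ], [ε].
Quotient map π: X → X/∼ sends β ↦ [β], γ ↦ [γ=δ], δ ↦ [γ=δ], ε ↦ [ε].
For each subset V ⊆ X/∼, compute π^{-1}(V) ⊆ X and check whether π^{-1}(V) ∈ τ. V is open in τ_Q iff π^{-1}(V) ∈ τ.
  V = {}: π^{-1}(V) = ∅ ∈ τ ✓.
  V = {[β]}: π^{-1}(V) = {β} ∈ τ ✓.
  V = {[γ=δ]}: π^{-1}(V) = {γ, δ} ∉ τ ✗.
  V = {[β], [γ=δ]}: π^{-1}(V) = {β, γ, δ} ∉ τ ✗.
  V = {[ε]}: π^{-1}(V) = {ε} ∉ τ ✗.
  V = {[β], [ε]}: π^{-1}(V) = {β, ε} ∈ τ ✓.
  V = {[γ=δ], [ε]}: π^{-1}(V) = {γ, δ, ε} ∉ τ ✗.
  V = {[β], [γ=δ], [ε]}: π^{-1}(V) = {β, γ, δ, ε} ∈ τ ✓.
Open sets in the quotient: τ_Q = {{}, {[β]}, {[β], [ε]}, {[β], [γ=δ], [ε]}} (4 elements).


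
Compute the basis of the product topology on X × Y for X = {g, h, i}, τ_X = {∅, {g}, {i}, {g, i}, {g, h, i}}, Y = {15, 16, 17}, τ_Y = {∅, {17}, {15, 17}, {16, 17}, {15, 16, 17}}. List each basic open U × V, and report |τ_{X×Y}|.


Basis B = {∅ × ∅, {g} × {17}, {i} × {17}, {g} × {15, 17}, {g} × {16, 17}, {g, i} × {17}, {i} × {15, 17}, {i} × {16, 17}, {g} × {15, 16, 17}, {g, h, i} × {17}, {i} × {15, 16, 17}, {g, i} × {15, 17}, {g, i} × {16, 17}, {g, i} × {15, 16, 17}, {g, h, i} × {15, 17}, {g, h, i} × {16, 17}, {g, h, i} × {15, 16, 17}}; |τ_{X×Y}| = 50.

Enumerate products U × V with U ∈ τ_X, V ∈ τ_Y (deduplicated):
  ∅ × ∅ = {} (∅)
  {g} × {17} = {(g,17)}
  {i} × {17} = {(i,17)}
  {g} × {15, 17} = {(g,15), (g,17)}
  {g} × {16, 17} = {(g,16), (g,17)}
  {g, i} × {17} = {(g,17), (i,17)}
  {i} × {15, 17} = {(i,15), (i,17)}
  {i} × {16, 17} = {(i,16), (i,17)}
  {g} × {15, 16, 17} = {(g,15), (g,16), (g,17)}
  {g, h, i} × {17} = {(g,17), (h,17), (i,17)}
  {i} × {15, 16, 17} = {(i,15), (i,16), (i,17)}
  {g, i} × {15, 17} = {(g,15), (g,17), (i,15), (i,17)}
  {g, i} × {16, 17} = {(g,16), (g,17), (i,16), (i,17)}
  {g, i} × {15, 16, 17} = {(g,15), (g,16), (g,17), (i,15), (i,16), (i,17)}
  {g, h, i} × {15, 17} = {(g,15), (g,17), (h,15), (h,17), (i,15), (i,17)}
  {g, h, i} × {16, 17} = {(g,16), (g,17), (h,16), (h,17), (i,16), (i,17)}
  {g, h, i} × {15, 16, 17} = {(g,15), (g,16), (g,17), (h,15), (h,16), (h,17), (i,15), (i,16), (i,17)}
These 17 distinct sets form the basis B.
Close under arbitrary unions to get τ_{X×Y}; counting gives |τ_{X×Y}| = 50.


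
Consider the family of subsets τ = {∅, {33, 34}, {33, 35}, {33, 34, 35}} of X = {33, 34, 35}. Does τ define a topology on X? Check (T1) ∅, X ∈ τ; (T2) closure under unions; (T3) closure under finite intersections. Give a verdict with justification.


τ is NOT a topology on X.

Axiom (T1): ∅ ∈ τ? Yes; X ∈ τ? Yes.
Axiom (T2/T3): check pairwise unions and intersections of members of τ.
Counterexample for (T3): {33, 34} ∩ {33, 35} = {33} ∉ τ. Therefore τ is NOT a topology.


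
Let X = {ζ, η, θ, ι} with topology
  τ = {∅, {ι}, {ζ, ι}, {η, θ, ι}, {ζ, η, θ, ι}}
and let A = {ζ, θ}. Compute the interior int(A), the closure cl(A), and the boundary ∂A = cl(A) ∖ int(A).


int(A) = ∅, cl(A) = {ζ, η, θ}, ∂A = {ζ, η, θ}.

Closed sets in (X, τ) are complements of opens:
  closed(X, τ) = {∅, {ζ}, {η, θ}, {ζ, η, θ}, {ζ, η, θ, ι}}.
int(A) = ⋃ {U ∈ τ : U ⊆ A}. Opens contained in A: ∅.
Taking the union of these: int(A) = ∅.
cl(A) = ⋂ {C closed : A ⊆ C}. Closed sets containing A: {ζ, η, θ}, {ζ, η, θ, ι}.
Intersecting these: cl(A) = {ζ, η, θ}.
∂A = cl(A) ∖ int(A) = {ζ, η, θ} ∖ ∅ = {ζ, η, θ}.


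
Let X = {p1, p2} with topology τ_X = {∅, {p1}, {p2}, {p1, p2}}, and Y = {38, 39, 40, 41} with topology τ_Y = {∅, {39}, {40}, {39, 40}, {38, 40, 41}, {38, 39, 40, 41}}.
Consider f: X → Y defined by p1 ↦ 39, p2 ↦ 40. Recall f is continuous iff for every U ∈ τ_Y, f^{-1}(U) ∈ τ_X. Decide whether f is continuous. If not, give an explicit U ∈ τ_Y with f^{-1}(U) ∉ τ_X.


f IS continuous.

Compute f^{-1}(U) for each U ∈ τ_Y:
  U = ∅: f^{-1}(U) = ∅ ∈ τ_X ✓.
  U = {39}: f^{-1}(U) = {p1} ∈ τ_X ✓.
  U = {40}: f^{-1}(U) = {p2} ∈ τ_X ✓.
  U = {39, 40}: f^{-1}(U) = {p1, p2} ∈ τ_X ✓.
  U = {38, 40, 41}: f^{-1}(U) = {p2} ∈ τ_X ✓.
  U = {38, 39, 40, 41}: f^{-1}(U) = {p1, p2} ∈ τ_X ✓.
Every preimage lies in τ_X, so f IS continuous.
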